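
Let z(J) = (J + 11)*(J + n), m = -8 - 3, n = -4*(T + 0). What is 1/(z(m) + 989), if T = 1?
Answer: 1/989 ≈ 0.0010111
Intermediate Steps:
n = -4 (n = -4*(1 + 0) = -4*1 = -4)
m = -11
z(J) = (-4 + J)*(11 + J) (z(J) = (J + 11)*(J - 4) = (11 + J)*(-4 + J) = (-4 + J)*(11 + J))
1/(z(m) + 989) = 1/((-44 + (-11)² + 7*(-11)) + 989) = 1/((-44 + 121 - 77) + 989) = 1/(0 + 989) = 1/989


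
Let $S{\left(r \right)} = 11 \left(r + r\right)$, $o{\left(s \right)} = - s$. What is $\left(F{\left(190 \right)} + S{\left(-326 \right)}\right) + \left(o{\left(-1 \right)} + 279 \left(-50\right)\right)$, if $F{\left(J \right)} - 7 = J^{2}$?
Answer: $14986$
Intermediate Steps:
$S{\left(r \right)} = 22 r$ ($S{\left(r \right)} = 11 \cdot 2 r = 22 r$)
$F{\left(J \right)} = 7 + J^{2}$
$\left(F{\left(190 \right)} + S{\left(-326 \right)}\right) + \left(o{\left(-1 \right)} + 279 \left(-50\right)\right) = \left(\left(7 + 190^{2}\right) + 22 \left(-326\right)\right) + \left(\left(-1\right) \left(-1\right) + 279 \left(-50\right)\right) = \left(\left(7 + 36100\right) - 7172\right) + \left(1 - 13950\right) = \left(36107 - 7172\right) - 13949 = 28935 - 13949 = 14986$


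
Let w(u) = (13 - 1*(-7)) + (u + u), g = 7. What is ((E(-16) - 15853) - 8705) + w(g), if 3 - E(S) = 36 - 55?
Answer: -24502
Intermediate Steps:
E(S) = 22 (E(S) = 3 - (36 - 55) = 3 - 1*(-19) = 3 + 19 = 22)
w(u) = 20 + 2*u (w(u) = (13 + 7) + 2*u = 20 + 2*u)
((E(-16) - 15853) - 8705) + w(g) = ((22 - 15853) - 8705) + (20 + 2*7) = (-15831 - 8705) + (20 + 14) = -24536 + 34 = -24502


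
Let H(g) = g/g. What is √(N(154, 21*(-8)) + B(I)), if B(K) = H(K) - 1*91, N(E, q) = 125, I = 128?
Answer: √35 ≈ 5.9161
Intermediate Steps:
H(g) = 1
B(K) = -90 (B(K) = 1 - 1*91 = 1 - 91 = -90)
√(N(154, 21*(-8)) + B(I)) = √(125 - 90) = √35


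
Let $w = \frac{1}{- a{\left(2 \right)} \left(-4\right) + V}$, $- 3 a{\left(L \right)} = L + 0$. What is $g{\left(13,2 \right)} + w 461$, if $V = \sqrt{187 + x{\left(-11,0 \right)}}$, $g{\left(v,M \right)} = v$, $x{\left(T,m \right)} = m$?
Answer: $\frac{32111}{1619} + \frac{4149 \sqrt{187}}{1619} \approx 54.878$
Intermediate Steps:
$a{\left(L \right)} = - \frac{L}{3}$ ($a{\left(L \right)} = - \frac{L + 0}{3} = - \frac{L}{3}$)
$V = \sqrt{187}$ ($V = \sqrt{187 + 0} = \sqrt{187} \approx 13.675$)
$w = \frac{1}{- \frac{8}{3} + \sqrt{187}}$ ($w = \frac{1}{- \frac{\left(-1\right) 2}{3} \left(-4\right) + \sqrt{187}} = \frac{1}{\left(-1\right) \left(- \frac{2}{3}\right) \left(-4\right) + \sqrt{187}} = \frac{1}{\frac{2}{3} \left(-4\right) + \sqrt{187}} = \frac{1}{- \frac{8}{3} + \sqrt{187}} \approx 0.090842$)
$g{\left(13,2 \right)} + w 461 = 13 + \left(\frac{24}{1619} + \frac{9 \sqrt{187}}{1619}\right) 461 = 13 + \left(\frac{11064}{1619} + \frac{4149 \sqrt{187}}{1619}\right) = \frac{32111}{1619} + \frac{4149 \sqrt{187}}{1619}$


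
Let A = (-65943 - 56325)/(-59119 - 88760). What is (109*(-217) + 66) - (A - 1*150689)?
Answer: 6265198130/49293 ≈ 1.2710e+5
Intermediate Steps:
A = 40756/49293 (A = -122268/(-147879) = -122268*(-1/147879) = 40756/49293 ≈ 0.82681)
(109*(-217) + 66) - (A - 1*150689) = (109*(-217) + 66) - (40756/49293 - 1*150689) = (-23653 + 66) - (40756/49293 - 150689) = -23587 - 1*(-7427872121/49293) = -23587 + 7427872121/49293 = 6265198130/49293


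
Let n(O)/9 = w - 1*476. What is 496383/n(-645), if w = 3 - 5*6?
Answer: -165461/1509 ≈ -109.65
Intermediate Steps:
w = -27 (w = 3 - 30 = -27)
n(O) = -4527 (n(O) = 9*(-27 - 1*476) = 9*(-27 - 476) = 9*(-503) = -4527)
496383/n(-645) = 496383/(-4527) = 496383*(-1/4527) = -165461/1509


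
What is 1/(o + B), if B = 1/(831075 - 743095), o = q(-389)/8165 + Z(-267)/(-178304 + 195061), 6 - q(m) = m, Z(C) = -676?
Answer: 185192357260/1490286637 ≈ 124.27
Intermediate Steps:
q(m) = 6 - m
o = 16915/2104937 (o = (6 - 1*(-389))/8165 - 676/(-178304 + 195061) = (6 + 389)*(1/8165) - 676/16757 = 395*(1/8165) - 676*1/16757 = 79/1633 - 52/1289 = 16915/2104937 ≈ 0.0080359)
B = 1/87980 ≈ 1.1366e-5
1/(o + B) = 1/(16915/2104937 + 1/87980) = 1/(1490286637/185192357260) = 185192357260/1490286637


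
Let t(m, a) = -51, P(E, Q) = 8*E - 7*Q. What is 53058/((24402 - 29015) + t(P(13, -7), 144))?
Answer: -26529/2332 ≈ -11.376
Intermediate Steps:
P(E, Q) = -7*Q + 8*E
53058/((24402 - 29015) + t(P(13, -7), 144)) = 53058/((24402 - 29015) - 51) = 53058/(-4613 - 51) = 53058/(-4664) = 53058*(-1/4664) = -26529/2332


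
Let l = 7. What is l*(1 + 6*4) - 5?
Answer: 170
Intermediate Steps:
l*(1 + 6*4) - 5 = 7*(1 + 6*4) - 5 = 7*(1 + 24) - 5 = 7*25 - 5 = 175 - 5 = 170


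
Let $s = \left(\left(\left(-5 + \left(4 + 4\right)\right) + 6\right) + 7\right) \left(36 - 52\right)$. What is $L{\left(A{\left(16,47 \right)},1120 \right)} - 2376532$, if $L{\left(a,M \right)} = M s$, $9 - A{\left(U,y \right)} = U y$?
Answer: $-2663252$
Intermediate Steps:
$A{\left(U,y \right)} = 9 - U y$
$s = -256$ ($s = \left(\left(\left(-5 + 8\right) + 6\right) + 7\right) \left(-16\right) = \left(\left(3 + 6\right) + 7\right) \left(-16\right) = \left(9 + 7\right) \left(-16\right) = 16 \left(-16\right) = -256$)
$L{\left(a,M \right)} = - 256 M$ ($L{\left(a,M \right)} = M \left(-256\right) = - 256 M$)
$L{\left(A{\left(16,47 \right)},1120 \right)} - 2376532 = \left(-256\right) 1120 - 2376532 = -286720 - 2376532 = -2663252$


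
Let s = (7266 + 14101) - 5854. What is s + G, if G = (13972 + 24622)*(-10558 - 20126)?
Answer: -1184202783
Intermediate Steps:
G = -1184218296 (G = 38594*(-30684) = -1184218296)
s = 15513 (s = 21367 - 5854 = 15513)
s + G = 15513 - 1184218296 = -1184202783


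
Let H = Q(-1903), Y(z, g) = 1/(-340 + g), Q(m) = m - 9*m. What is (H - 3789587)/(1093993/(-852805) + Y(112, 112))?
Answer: 733885405513020/250283209 ≈ 2.9322e+6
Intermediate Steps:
Q(m) = -8*m
H = 15224 (H = -8*(-1903) = 15224)
(H - 3789587)/(1093993/(-852805) + Y(112, 112)) = (15224 - 3789587)/(1093993/(-852805) + 1/(-340 + 112)) = -3774363/(1093993*(-1/852805) + 1/(-228)) = -3774363/(-1093993/852805 - 1/228) = -3774363/(-250283209/194439540) = -3774363*(-194439540/250283209) = 733885405513020/250283209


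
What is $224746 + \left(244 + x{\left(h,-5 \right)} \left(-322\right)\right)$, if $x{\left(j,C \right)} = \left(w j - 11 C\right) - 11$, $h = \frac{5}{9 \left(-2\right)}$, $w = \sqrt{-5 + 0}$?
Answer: $210822 + \frac{805 i \sqrt{5}}{9} \approx 2.1082 \cdot 10^{5} + 200.0 i$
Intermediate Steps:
$w = i \sqrt{5}$ ($w = \sqrt{-5} = i \sqrt{5} \approx 2.2361 i$)
$h = - \frac{5}{18}$ ($h = \frac{5}{-18} = 5 \left(- \frac{1}{18}\right) = - \frac{5}{18} \approx -0.27778$)
$x{\left(j,C \right)} = -11 - 11 C + i j \sqrt{5}$ ($x{\left(j,C \right)} = \left(i \sqrt{5} j - 11 C\right) - 11 = \left(i j \sqrt{5} - 11 C\right) - 11 = \left(- 11 C + i j \sqrt{5}\right) - 11 = -11 - 11 C + i j \sqrt{5}$)
$224746 + \left(244 + x{\left(h,-5 \right)} \left(-322\right)\right) = 224746 + \left(244 + \left(-11 - -55 + i \left(- \frac{5}{18}\right) \sqrt{5}\right) \left(-322\right)\right) = 224746 + \left(244 + \left(-11 + 55 - \frac{5 i \sqrt{5}}{18}\right) \left(-322\right)\right) = 224746 + \left(244 + \left(44 - \frac{5 i \sqrt{5}}{18}\right) \left(-322\right)\right) = 224746 - \left(13924 - \frac{805 i \sqrt{5}}{9}\right) = 210822 + \frac{805 i \sqrt{5}}{9}$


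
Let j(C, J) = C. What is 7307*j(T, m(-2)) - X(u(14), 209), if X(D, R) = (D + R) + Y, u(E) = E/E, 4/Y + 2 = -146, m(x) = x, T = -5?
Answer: -1359564/37 ≈ -36745.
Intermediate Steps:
Y = -1/37 (Y = 4/(-2 - 146) = 4/(-148) = 4*(-1/148) = -1/37 ≈ -0.027027)
u(E) = 1
X(D, R) = -1/37 + D + R (X(D, R) = (D + R) - 1/37 = -1/37 + D + R)
7307*j(T, m(-2)) - X(u(14), 209) = 7307*(-5) - (-1/37 + 1 + 209) = -36535 - 1*7769/37 = -36535 - 7769/37 = -1359564/37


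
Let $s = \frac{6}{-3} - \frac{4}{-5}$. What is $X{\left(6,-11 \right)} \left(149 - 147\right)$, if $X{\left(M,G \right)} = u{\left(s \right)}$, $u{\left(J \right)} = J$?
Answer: $- \frac{12}{5} \approx -2.4$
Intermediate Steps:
$s = - \frac{6}{5}$ ($s = 6 \left(- \frac{1}{3}\right) - - \frac{4}{5} = -2 + \frac{4}{5} = - \frac{6}{5} \approx -1.2$)
$X{\left(M,G \right)} = - \frac{6}{5}$
$X{\left(6,-11 \right)} \left(149 - 147\right) = - \frac{6 \left(149 - 147\right)}{5} = \left(- \frac{6}{5}\right) 2 = - \frac{12}{5}$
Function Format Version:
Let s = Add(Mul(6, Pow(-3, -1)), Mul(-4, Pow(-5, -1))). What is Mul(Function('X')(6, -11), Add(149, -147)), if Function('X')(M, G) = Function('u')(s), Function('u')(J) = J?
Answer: Rational(-12, 5) ≈ -2.4000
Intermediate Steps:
s = Rational(-6, 5) (s = Add(Mul(6, Rational(-1, 3)), Mul(-4, Rational(-1, 5))) = Add(-2, Rational(4, 5)) = Rational(-6, 5) ≈ -1.2000)
Function('X')(M, G) = Rational(-6, 5)
Mul(Function('X')(6, -11), Add(149, -147)) = Mul(Rational(-6, 5), Add(149, -147)) = Mul(Rational(-6, 5), 2) = Rational(-12, 5)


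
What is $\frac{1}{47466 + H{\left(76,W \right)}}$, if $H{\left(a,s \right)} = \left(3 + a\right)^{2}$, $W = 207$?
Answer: $\frac{1}{53707} \approx 1.862 \cdot 10^{-5}$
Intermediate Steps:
$\frac{1}{47466 + H{\left(76,W \right)}} = \frac{1}{47466 + \left(3 + 76\right)^{2}} = \frac{1}{47466 + 79^{2}} = \frac{1}{47466 + 6241} = \frac{1}{53707}$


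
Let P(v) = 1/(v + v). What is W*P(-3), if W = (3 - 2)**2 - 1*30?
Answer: 29/6 ≈ 4.8333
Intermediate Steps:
W = -29 (W = 1**2 - 30 = 1 - 30 = -29)
P(v) = 1/(2*v)
W*P(-3) = -29/(2*(-3)) = -29*(-1)/(2*3) = -29*(-1/6) = 29/6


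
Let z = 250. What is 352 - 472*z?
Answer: -117648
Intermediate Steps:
352 - 472*z = 352 - 472*250 = 352 - 118000 = -117648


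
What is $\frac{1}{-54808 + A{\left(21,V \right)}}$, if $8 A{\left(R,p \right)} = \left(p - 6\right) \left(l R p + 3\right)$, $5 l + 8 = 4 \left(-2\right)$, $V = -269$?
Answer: $- \frac{8}{5410409} \approx -1.4786 \cdot 10^{-6}$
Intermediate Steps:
$l = - \frac{16}{5}$ ($l = - \frac{8}{5} + \frac{4 \left(-2\right)}{5} = - \frac{8}{5} + \frac{1}{5} \left(-8\right) = - \frac{8}{5} - \frac{8}{5} = - \frac{16}{5} \approx -3.2$)
$A{\left(R,p \right)} = \frac{\left(-6 + p\right) \left(3 - \frac{16 R p}{5}\right)}{8}$ ($A{\left(R,p \right)} = \frac{\left(p - 6\right) \left(- \frac{16 R}{5} p + 3\right)}{8} = \frac{\left(-6 + p\right) \left(- \frac{16 R p}{5} + 3\right)}{8} = \frac{\left(-6 + p\right) \left(3 - \frac{16 R p}{5}\right)}{8}$)
$\frac{1}{-54808 + A{\left(21,V \right)}} = \frac{1}{-54808 + \left(- \frac{9}{4} + \frac{3}{8} \left(-269\right) - \frac{42 \left(-269\right)^{2}}{5} + \frac{12}{5} \cdot 21 \left(-269\right)\right)} = \frac{1}{-54808 - \left(\frac{546429}{40} + \frac{3039162}{5}\right)} = \frac{1}{-54808 - \frac{4971945}{8}} = \frac{1}{- \frac{5410409}{8}} = - \frac{8}{5410409}$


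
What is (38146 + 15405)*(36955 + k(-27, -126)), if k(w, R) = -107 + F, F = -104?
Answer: 1967677944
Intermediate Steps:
k(w, R) = -211 (k(w, R) = -107 - 104 = -211)
(38146 + 15405)*(36955 + k(-27, -126)) = (38146 + 15405)*(36955 - 211) = 53551*36744 = 1967677944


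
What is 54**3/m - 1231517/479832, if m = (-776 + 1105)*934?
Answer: -151435833407/73722827976 ≈ -2.0541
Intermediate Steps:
m = 307286 (m = 329*934 = 307286)
54**3/m - 1231517/479832 = 54**3/307286 - 1231517/479832 = 157464*(1/307286) - 1231517*1/479832 = 78732/153643 - 1231517/479832 = -151435833407/73722827976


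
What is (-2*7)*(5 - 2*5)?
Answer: 70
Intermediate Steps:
(-2*7)*(5 - 2*5) = -14*(5 - 10) = -14*(-5) = 70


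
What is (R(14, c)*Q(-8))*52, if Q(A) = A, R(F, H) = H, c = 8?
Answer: -3328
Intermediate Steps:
(R(14, c)*Q(-8))*52 = (8*(-8))*52 = -64*52 = -3328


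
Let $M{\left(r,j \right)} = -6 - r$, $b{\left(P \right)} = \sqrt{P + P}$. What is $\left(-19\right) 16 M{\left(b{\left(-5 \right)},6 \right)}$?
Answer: $1824 + 304 i \sqrt{10} \approx 1824.0 + 961.33 i$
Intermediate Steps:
$b{\left(P \right)} = \sqrt{2} \sqrt{P}$ ($b{\left(P \right)} = \sqrt{2 P} = \sqrt{2} \sqrt{P}$)
$\left(-19\right) 16 M{\left(b{\left(-5 \right)},6 \right)} = \left(-19\right) 16 \left(-6 - \sqrt{2} \sqrt{-5}\right) = - 304 \left(-6 - \sqrt{2} i \sqrt{5}\right) = - 304 \left(-6 - i \sqrt{10}\right) = 1824 + 304 i \sqrt{10}$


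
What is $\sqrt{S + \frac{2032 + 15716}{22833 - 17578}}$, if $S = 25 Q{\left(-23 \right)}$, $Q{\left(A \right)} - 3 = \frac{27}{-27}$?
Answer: $\frac{\sqrt{1474016990}}{5255} \approx 7.306$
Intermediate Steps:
$Q{\left(A \right)} = 2$ ($Q{\left(A \right)} = 3 + \frac{27}{-27} = 3 + 27 \left(- \frac{1}{27}\right) = 3 - 1 = 2$)
$S = 50$ ($S = 25 \cdot 2 = 50$)
$\sqrt{S + \frac{2032 + 15716}{22833 - 17578}} = \sqrt{50 + \frac{2032 + 15716}{22833 - 17578}} = \sqrt{50 + \frac{17748}{5255}} = \sqrt{\frac{280498}{5255}} = \frac{\sqrt{1474016990}}{5255}$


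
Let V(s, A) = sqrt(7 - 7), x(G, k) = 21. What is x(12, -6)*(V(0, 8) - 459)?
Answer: -9639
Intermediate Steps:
V(s, A) = 0 (V(s, A) = sqrt(0) = 0)
x(12, -6)*(V(0, 8) - 459) = 21*(0 - 459) = 21*(-459) = -9639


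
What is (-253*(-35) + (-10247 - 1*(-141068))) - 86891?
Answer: 52785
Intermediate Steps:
(-253*(-35) + (-10247 - 1*(-141068))) - 86891 = (8855 + (-10247 + 141068)) - 86891 = (8855 + 130821) - 86891 = 139676 - 86891 = 52785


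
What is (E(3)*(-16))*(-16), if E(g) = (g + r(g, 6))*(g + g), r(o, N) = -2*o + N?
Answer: 4608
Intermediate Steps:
r(o, N) = N - 2*o
E(g) = 2*g*(6 - g) (E(g) = (g + (6 - 2*g))*(g + g) = (6 - g)*(2*g) = 2*g*(6 - g))
(E(3)*(-16))*(-16) = ((2*3*(6 - 1*3))*(-16))*(-16) = ((2*3*(6 - 3))*(-16))*(-16) = ((2*3*3)*(-16))*(-16) = (18*(-16))*(-16) = -288*(-16) = 4608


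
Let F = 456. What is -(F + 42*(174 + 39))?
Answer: -9402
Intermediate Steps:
-(F + 42*(174 + 39)) = -(456 + 42*(174 + 39)) = -(456 + 42*213) = -(456 + 8946) = -1*9402 = -9402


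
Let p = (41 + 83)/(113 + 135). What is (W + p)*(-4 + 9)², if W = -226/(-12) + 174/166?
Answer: 126875/249 ≈ 509.54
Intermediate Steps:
p = ½ (p = 124/248 = 124*(1/248) = ½ ≈ 0.50000)
W = 9901/498 (W = -226*(-1/12) + 174*(1/166) = 113/6 + 87/83 = 9901/498 ≈ 19.882)
(W + p)*(-4 + 9)² = (9901/498 + ½)*(-4 + 9)² = (5075/249)*5² = (5075/249)*25 = 126875/249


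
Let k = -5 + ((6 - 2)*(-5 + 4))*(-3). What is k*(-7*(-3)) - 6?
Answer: 141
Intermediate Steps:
k = 7 (k = -5 + (4*(-1))*(-3) = -5 - 4*(-3) = -5 + 12 = 7)
k*(-7*(-3)) - 6 = 7*(-7*(-3)) - 6 = 7*21 - 6 = 147 - 6 = 141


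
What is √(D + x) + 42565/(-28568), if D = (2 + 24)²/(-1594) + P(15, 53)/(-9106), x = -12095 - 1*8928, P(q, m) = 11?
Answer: -42565/28568 + I*√1107325779529005242/7257482 ≈ -1.49 + 144.99*I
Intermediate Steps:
x = -21023 (x = -12095 - 8928 = -21023)
D = -3086595/7257482 (D = (2 + 24)²/(-1594) + 11/(-9106) = 26²*(-1/1594) + 11*(-1/9106) = 676*(-1/1594) - 11/9106 = -338/797 - 11/9106 = -3086595/7257482 ≈ -0.42530)
√(D + x) + 42565/(-28568) = √(-3086595/7257482 - 21023) + 42565/(-28568) = √(-152577130681/7257482) + 42565*(-1/28568) = I*√1107325779529005242/7257482 - 42565/28568 = -42565/28568 + I*√1107325779529005242/7257482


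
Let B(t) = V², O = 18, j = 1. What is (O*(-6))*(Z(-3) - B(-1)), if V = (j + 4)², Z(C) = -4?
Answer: 67932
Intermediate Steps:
V = 25 (V = (1 + 4)² = 5² = 25)
B(t) = 625 (B(t) = 25² = 625)
(O*(-6))*(Z(-3) - B(-1)) = (18*(-6))*(-4 - 1*625) = -108*(-4 - 625) = -108*(-629) = 67932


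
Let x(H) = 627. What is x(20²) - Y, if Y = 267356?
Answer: -266729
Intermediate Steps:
x(20²) - Y = 627 - 1*267356 = 627 - 267356 = -266729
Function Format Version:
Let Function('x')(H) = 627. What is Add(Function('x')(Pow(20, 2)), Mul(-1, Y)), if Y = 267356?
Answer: -266729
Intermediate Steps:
Add(Function('x')(Pow(20, 2)), Mul(-1, Y)) = Add(627, Mul(-1, 267356)) = Add(627, -267356) = -266729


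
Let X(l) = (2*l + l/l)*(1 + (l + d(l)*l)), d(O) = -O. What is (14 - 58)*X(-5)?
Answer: -11484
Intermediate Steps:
X(l) = (1 + 2*l)*(1 + l - l**2) (X(l) = (2*l + l/l)*(1 + (l + (-l)*l)) = (2*l + 1)*(1 + (l - l**2)) = (1 + 2*l)*(1 + l - l**2))
(14 - 58)*X(-5) = (14 - 58)*(1 + (-5)**2 - 2*(-5)**3 + 3*(-5)) = -44*(1 + 25 - 2*(-125) - 15) = -44*(1 + 25 + 250 - 15) = -44*261 = -11484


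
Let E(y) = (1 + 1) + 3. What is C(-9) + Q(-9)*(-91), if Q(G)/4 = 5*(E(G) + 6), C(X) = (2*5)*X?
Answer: -20110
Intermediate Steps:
C(X) = 10*X
E(y) = 5 (E(y) = 2 + 3 = 5)
Q(G) = 220 (Q(G) = 4*(5*(5 + 6)) = 4*(5*11) = 4*55 = 220)
C(-9) + Q(-9)*(-91) = 10*(-9) + 220*(-91) = -90 - 20020 = -20110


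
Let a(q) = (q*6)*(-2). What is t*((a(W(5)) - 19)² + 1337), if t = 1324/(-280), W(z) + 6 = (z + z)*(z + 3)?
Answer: -136369683/35 ≈ -3.8963e+6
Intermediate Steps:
W(z) = -6 + 2*z*(3 + z) (W(z) = -6 + (z + z)*(z + 3) = -6 + (2*z)*(3 + z) = -6 + 2*z*(3 + z))
t = -331/70 (t = 1324*(-1/280) = -331/70 ≈ -4.7286)
a(q) = -12*q (a(q) = (6*q)*(-2) = -12*q)
t*((a(W(5)) - 19)² + 1337) = -331*((-12*(-6 + 2*5² + 6*5) - 19)² + 1337)/70 = -331*((-12*(-6 + 2*25 + 30) - 19)² + 1337)/70 = -331*((-12*(-6 + 50 + 30) - 19)² + 1337)/70 = -331*((-12*74 - 19)² + 1337)/70 = -331*((-888 - 19)² + 1337)/70 = -331*((-907)² + 1337)/70 = -331*(822649 + 1337)/70 = -331/70*823986 = -136369683/35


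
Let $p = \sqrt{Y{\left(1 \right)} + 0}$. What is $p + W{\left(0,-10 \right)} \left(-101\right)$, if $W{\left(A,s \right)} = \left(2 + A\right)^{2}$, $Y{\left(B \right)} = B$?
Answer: $-403$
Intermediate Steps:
$p = 1$ ($p = \sqrt{1 + 0} = \sqrt{1} = 1$)
$p + W{\left(0,-10 \right)} \left(-101\right) = 1 + \left(2 + 0\right)^{2} \left(-101\right) = 1 + 2^{2} \left(-101\right) = 1 + 4 \left(-101\right) = 1 - 404 = -403$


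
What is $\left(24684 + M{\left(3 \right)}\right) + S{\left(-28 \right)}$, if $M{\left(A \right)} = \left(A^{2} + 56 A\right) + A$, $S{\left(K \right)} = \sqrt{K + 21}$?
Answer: $24864 + i \sqrt{7} \approx 24864.0 + 2.6458 i$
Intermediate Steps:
$S{\left(K \right)} = \sqrt{21 + K}$
$M{\left(A \right)} = A^{2} + 57 A$
$\left(24684 + M{\left(3 \right)}\right) + S{\left(-28 \right)} = \left(24684 + 3 \left(57 + 3\right)\right) + \sqrt{21 - 28} = \left(24684 + 3 \cdot 60\right) + \sqrt{-7} = \left(24684 + 180\right) + i \sqrt{7} = 24864 + i \sqrt{7}$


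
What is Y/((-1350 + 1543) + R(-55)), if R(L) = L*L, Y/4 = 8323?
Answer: 16646/1609 ≈ 10.346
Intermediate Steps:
Y = 33292 (Y = 4*8323 = 33292)
R(L) = L²
Y/((-1350 + 1543) + R(-55)) = 33292/((-1350 + 1543) + (-55)²) = 33292/(193 + 3025) = 33292/3218 = 33292*(1/3218) = 16646/1609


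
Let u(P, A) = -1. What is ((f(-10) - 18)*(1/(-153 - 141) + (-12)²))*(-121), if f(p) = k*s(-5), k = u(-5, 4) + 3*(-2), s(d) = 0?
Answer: 15367605/49 ≈ 3.1362e+5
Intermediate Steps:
k = -7 (k = -1 + 3*(-2) = -1 - 6 = -7)
f(p) = 0 (f(p) = -7*0 = 0)
((f(-10) - 18)*(1/(-153 - 141) + (-12)²))*(-121) = ((0 - 18)*(1/(-153 - 141) + (-12)²))*(-121) = -18*(1/(-294) + 144)*(-121) = -18*(-1/294 + 144)*(-121) = -18*42335/294*(-121) = -127005/49*(-121) = 15367605/49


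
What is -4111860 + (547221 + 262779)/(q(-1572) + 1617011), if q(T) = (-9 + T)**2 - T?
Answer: -1058326923615/257384 ≈ -4.1119e+6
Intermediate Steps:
-4111860 + (547221 + 262779)/(q(-1572) + 1617011) = -4111860 + (547221 + 262779)/(((-9 - 1572)**2 - 1*(-1572)) + 1617011) = -4111860 + 810000/(((-1581)**2 + 1572) + 1617011) = -4111860 + 810000/((2499561 + 1572) + 1617011) = -4111860 + 810000/(2501133 + 1617011) = -4111860 + 810000/4118144 = -4111860 + 810000*(1/4118144) = -4111860 + 50625/257384 = -1058326923615/257384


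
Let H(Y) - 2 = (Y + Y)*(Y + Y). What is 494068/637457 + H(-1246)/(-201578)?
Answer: -1929528401429/64248653573 ≈ -30.032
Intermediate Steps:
H(Y) = 2 + 4*Y**2 (H(Y) = 2 + (Y + Y)*(Y + Y) = 2 + (2*Y)*(2*Y) = 2 + 4*Y**2)
494068/637457 + H(-1246)/(-201578) = 494068/637457 + (2 + 4*(-1246)**2)/(-201578) = 494068*(1/637457) + (2 + 4*1552516)*(-1/201578) = 494068/637457 + (2 + 6210064)*(-1/201578) = 494068/637457 + 6210066*(-1/201578) = 494068/637457 - 3105033/100789 = -1929528401429/64248653573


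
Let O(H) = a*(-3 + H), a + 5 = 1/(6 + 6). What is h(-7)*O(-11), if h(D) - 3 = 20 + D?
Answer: 3304/3 ≈ 1101.3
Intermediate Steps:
h(D) = 23 + D (h(D) = 3 + (20 + D) = 23 + D)
a = -59/12 (a = -5 + 1/(6 + 6) = -5 + 1/12 = -59/12 ≈ -4.9167)
O(H) = 59/4 - 59*H/12 (O(H) = -59*(-3 + H)/12 = 59/4 - 59*H/12)
h(-7)*O(-11) = (23 - 7)*(59/4 - 59/12*(-11)) = 16*(59/4 + 649/12) = 16*(413/6) = 3304/3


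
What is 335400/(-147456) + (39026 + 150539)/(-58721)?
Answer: -1985313335/360781824 ≈ -5.5028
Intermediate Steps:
335400/(-147456) + (39026 + 150539)/(-58721) = 335400*(-1/147456) + 189565*(-1/58721) = -13975/6144 - 189565/58721 = -1985313335/360781824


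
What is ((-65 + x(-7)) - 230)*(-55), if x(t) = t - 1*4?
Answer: 16830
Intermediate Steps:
x(t) = -4 + t (x(t) = t - 4 = -4 + t)
((-65 + x(-7)) - 230)*(-55) = ((-65 + (-4 - 7)) - 230)*(-55) = ((-65 - 11) - 230)*(-55) = (-76 - 230)*(-55) = -306*(-55) = 16830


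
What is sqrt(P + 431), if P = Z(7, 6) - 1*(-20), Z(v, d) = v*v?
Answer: 10*sqrt(5) ≈ 22.361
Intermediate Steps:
Z(v, d) = v**2
P = 69 (P = 7**2 - 1*(-20) = 49 + 20 = 69)
sqrt(P + 431) = sqrt(69 + 431) = sqrt(500) = 10*sqrt(5)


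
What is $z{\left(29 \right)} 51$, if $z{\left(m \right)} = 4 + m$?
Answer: $1683$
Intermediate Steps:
$z{\left(29 \right)} 51 = \left(4 + 29\right) 51 = 33 \cdot 51 = 1683$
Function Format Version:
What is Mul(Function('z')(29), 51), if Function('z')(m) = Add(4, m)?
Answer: 1683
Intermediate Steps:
Mul(Function('z')(29), 51) = Mul(Add(4, 29), 51) = Mul(33, 51) = 1683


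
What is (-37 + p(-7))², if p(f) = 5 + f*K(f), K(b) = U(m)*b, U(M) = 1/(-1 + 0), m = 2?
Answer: 6561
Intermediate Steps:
U(M) = -1 (U(M) = 1/(-1) = -1)
K(b) = -b
p(f) = 5 - f² (p(f) = 5 + f*(-f) = 5 - f²)
(-37 + p(-7))² = (-37 + (5 - 1*(-7)²))² = (-37 + (5 - 1*49))² = (-37 + (5 - 49))² = (-37 - 44)² = (-81)² = 6561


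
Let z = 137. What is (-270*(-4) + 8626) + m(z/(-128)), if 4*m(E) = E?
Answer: 4969335/512 ≈ 9705.7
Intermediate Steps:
m(E) = E/4
(-270*(-4) + 8626) + m(z/(-128)) = (-270*(-4) + 8626) + (137/(-128))/4 = (1080 + 8626) + (137*(-1/128))/4 = 9706 + (¼)*(-137/128) = 9706 - 137/512 = 4969335/512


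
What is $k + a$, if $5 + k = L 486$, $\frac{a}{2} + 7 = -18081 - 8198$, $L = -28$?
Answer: $-66185$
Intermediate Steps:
$a = -52572$ ($a = -14 + 2 \left(-18081 - 8198\right) = -14 + 2 \left(-26279\right) = -14 - 52558 = -52572$)
$k = -13613$ ($k = -5 - 13608 = -13613$)
$k + a = -13613 - 52572 = -66185$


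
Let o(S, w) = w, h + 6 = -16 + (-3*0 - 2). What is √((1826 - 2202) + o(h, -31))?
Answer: I*√407 ≈ 20.174*I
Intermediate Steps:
h = -24 (h = -6 + (-16 + (-3*0 - 2)) = -6 + (-16 + (0 - 2)) = -6 + (-16 - 2) = -6 - 18 = -24)
√((1826 - 2202) + o(h, -31)) = √((1826 - 2202) - 31) = √(-376 - 31) = √(-407) = I*√407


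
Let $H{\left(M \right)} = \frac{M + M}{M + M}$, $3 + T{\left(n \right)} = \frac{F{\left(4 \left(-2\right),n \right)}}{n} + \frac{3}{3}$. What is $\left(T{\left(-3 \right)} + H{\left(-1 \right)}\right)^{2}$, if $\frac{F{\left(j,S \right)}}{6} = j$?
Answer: $225$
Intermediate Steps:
$F{\left(j,S \right)} = 6 j$
$T{\left(n \right)} = -2 - \frac{48}{n}$ ($T{\left(n \right)} = -3 + \left(\frac{6 \cdot 4 \left(-2\right)}{n} + \frac{3}{3}\right) = -3 + \left(\frac{6 \left(-8\right)}{n} + 3 \cdot \frac{1}{3}\right) = -3 + \left(- \frac{48}{n} + 1\right) = -3 + \left(1 - \frac{48}{n}\right) = -2 - \frac{48}{n}$)
$H{\left(M \right)} = 1$ ($H{\left(M \right)} = \frac{2 M}{2 M} = 2 M \frac{1}{2 M} = 1$)
$\left(T{\left(-3 \right)} + H{\left(-1 \right)}\right)^{2} = \left(\left(-2 - \frac{48}{-3}\right) + 1\right)^{2} = \left(\left(-2 - -16\right) + 1\right)^{2} = \left(\left(-2 + 16\right) + 1\right)^{2} = \left(14 + 1\right)^{2} = 15^{2} = 225$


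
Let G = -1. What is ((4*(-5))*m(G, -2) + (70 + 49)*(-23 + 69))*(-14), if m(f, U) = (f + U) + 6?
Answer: -75796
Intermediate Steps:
m(f, U) = 6 + U + f (m(f, U) = (U + f) + 6 = 6 + U + f)
((4*(-5))*m(G, -2) + (70 + 49)*(-23 + 69))*(-14) = ((4*(-5))*(6 - 2 - 1) + (70 + 49)*(-23 + 69))*(-14) = (-20*3 + 119*46)*(-14) = (-60 + 5474)*(-14) = 5414*(-14) = -75796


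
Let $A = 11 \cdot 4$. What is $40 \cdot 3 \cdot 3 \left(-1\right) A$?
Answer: $-15840$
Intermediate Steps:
$A = 44$
$40 \cdot 3 \cdot 3 \left(-1\right) A = 40 \cdot 3 \cdot 3 \left(-1\right) 44 = 40 \cdot 9 \left(-1\right) 44 = 40 \left(-9\right) 44 = \left(-360\right) 44 = -15840$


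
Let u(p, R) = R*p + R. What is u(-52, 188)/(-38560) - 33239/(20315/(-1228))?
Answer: 78705863587/39167320 ≈ 2009.5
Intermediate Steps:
u(p, R) = R + R*p
u(-52, 188)/(-38560) - 33239/(20315/(-1228)) = (188*(1 - 52))/(-38560) - 33239/(20315/(-1228)) = (188*(-51))*(-1/38560) - 33239/(20315*(-1/1228)) = -9588*(-1/38560) - 33239/(-20315/1228) = 2397/9640 - 33239*(-1228/20315) = 2397/9640 + 40817492/20315 = 78705863587/39167320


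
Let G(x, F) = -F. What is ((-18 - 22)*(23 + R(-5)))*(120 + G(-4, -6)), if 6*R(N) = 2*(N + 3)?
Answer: -112560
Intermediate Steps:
R(N) = 1 + N/3 (R(N) = (2*(N + 3))/6 = (2*(3 + N))/6 = (6 + 2*N)/6 = 1 + N/3)
((-18 - 22)*(23 + R(-5)))*(120 + G(-4, -6)) = ((-18 - 22)*(23 + (1 + (⅓)*(-5))))*(120 - 1*(-6)) = (-40*(23 + (1 - 5/3)))*(120 + 6) = -40*(23 - ⅔)*126 = -40*67/3*126 = -2680/3*126 = -112560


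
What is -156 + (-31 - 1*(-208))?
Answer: 21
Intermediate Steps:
-156 + (-31 - 1*(-208)) = -156 + (-31 + 208) = -156 + 177 = 21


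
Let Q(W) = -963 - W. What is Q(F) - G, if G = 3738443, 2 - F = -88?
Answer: -3739496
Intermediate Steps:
F = 90 (F = 2 - 1*(-88) = 2 + 88 = 90)
Q(F) - G = (-963 - 1*90) - 1*3738443 = (-963 - 90) - 3738443 = -1053 - 3738443 = -3739496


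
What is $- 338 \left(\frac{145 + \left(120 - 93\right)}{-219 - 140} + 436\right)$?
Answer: $- \frac{52846976}{359} \approx -1.4721 \cdot 10^{5}$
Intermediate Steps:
$- 338 \left(\frac{145 + \left(120 - 93\right)}{-219 - 140} + 436\right) = - 338 \left(\frac{145 + \left(120 - 93\right)}{-359} + 436\right) = - 338 \left(\left(145 + 27\right) \left(- \frac{1}{359}\right) + 436\right) = - 338 \left(172 \left(- \frac{1}{359}\right) + 436\right) = - 338 \left(- \frac{172}{359} + 436\right) = \left(-338\right) \frac{156352}{359} = - \frac{52846976}{359}$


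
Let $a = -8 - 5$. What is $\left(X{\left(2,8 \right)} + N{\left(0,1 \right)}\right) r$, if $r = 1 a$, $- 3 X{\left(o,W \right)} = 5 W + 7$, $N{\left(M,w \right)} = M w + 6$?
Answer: $\frac{377}{3} \approx 125.67$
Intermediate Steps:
$N{\left(M,w \right)} = 6 + M w$
$a = -13$
$X{\left(o,W \right)} = - \frac{7}{3} - \frac{5 W}{3}$ ($X{\left(o,W \right)} = - \frac{5 W + 7}{3} = - \frac{7 + 5 W}{3} = - \frac{7}{3} - \frac{5 W}{3}$)
$r = -13$ ($r = 1 \left(-13\right) = -13$)
$\left(X{\left(2,8 \right)} + N{\left(0,1 \right)}\right) r = \left(\left(- \frac{7}{3} - \frac{40}{3}\right) + \left(6 + 0 \cdot 1\right)\right) \left(-13\right) = \left(\left(- \frac{7}{3} - \frac{40}{3}\right) + \left(6 + 0\right)\right) \left(-13\right) = \left(- \frac{47}{3} + 6\right) \left(-13\right) = \left(- \frac{29}{3}\right) \left(-13\right) = \frac{377}{3}$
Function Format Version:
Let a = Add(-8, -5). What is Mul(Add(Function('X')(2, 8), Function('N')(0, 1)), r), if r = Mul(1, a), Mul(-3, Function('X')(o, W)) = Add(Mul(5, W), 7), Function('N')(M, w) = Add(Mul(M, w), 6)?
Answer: Rational(377, 3) ≈ 125.67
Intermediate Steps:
Function('N')(M, w) = Add(6, Mul(M, w))
a = -13
Function('X')(o, W) = Add(Rational(-7, 3), Mul(Rational(-5, 3), W)) (Function('X')(o, W) = Mul(Rational(-1, 3), Add(Mul(5, W), 7)) = Mul(Rational(-1, 3), Add(7, Mul(5, W))) = Add(Rational(-7, 3), Mul(Rational(-5, 3), W)))
r = -13 (r = Mul(1, -13) = -13)
Mul(Add(Function('X')(2, 8), Function('N')(0, 1)), r) = Mul(Add(Add(Rational(-7, 3), Mul(Rational(-5, 3), 8)), Add(6, Mul(0, 1))), -13) = Mul(Add(Add(Rational(-7, 3), Rational(-40, 3)), Add(6, 0)), -13) = Mul(Add(Rational(-47, 3), 6), -13) = Mul(Rational(-29, 3), -13) = Rational(377, 3)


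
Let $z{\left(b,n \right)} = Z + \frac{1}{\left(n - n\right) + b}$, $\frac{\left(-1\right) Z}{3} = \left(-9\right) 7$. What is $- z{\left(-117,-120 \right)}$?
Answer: $- \frac{22112}{117} \approx -188.99$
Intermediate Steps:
$Z = 189$ ($Z = - 3 \left(\left(-9\right) 7\right) = \left(-3\right) \left(-63\right) = 189$)
$z{\left(b,n \right)} = 189 + \frac{1}{b}$ ($z{\left(b,n \right)} = 189 + \frac{1}{\left(n - n\right) + b} = 189 + \frac{1}{0 + b} = 189 + \frac{1}{b}$)
$- z{\left(-117,-120 \right)} = - (189 + \frac{1}{-117}) = - (189 - \frac{1}{117}) = \left(-1\right) \frac{22112}{117} = - \frac{22112}{117}$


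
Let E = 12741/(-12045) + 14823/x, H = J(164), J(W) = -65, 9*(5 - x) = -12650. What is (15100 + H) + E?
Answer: 153364410663/10194085 ≈ 15044.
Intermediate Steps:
x = 12695/9 (x = 5 - 1/9*(-12650) = 5 + 12650/9 = 12695/9 ≈ 1410.6)
H = -65
E = 96342688/10194085 (E = 12741/(-12045) + 14823/(12695/9) = 12741*(-1/12045) + 14823*(9/12695) = -4247/4015 + 133407/12695 = 96342688/10194085 ≈ 9.4508)
(15100 + H) + E = (15100 - 65) + 96342688/10194085 = 15035 + 96342688/10194085 = 153364410663/10194085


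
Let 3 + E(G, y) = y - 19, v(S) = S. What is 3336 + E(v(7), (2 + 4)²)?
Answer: 3350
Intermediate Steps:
E(G, y) = -22 + y (E(G, y) = -3 + (y - 19) = -3 + (-19 + y) = -22 + y)
3336 + E(v(7), (2 + 4)²) = 3336 + (-22 + (2 + 4)²) = 3336 + (-22 + 6²) = 3336 + (-22 + 36) = 3336 + 14 = 3350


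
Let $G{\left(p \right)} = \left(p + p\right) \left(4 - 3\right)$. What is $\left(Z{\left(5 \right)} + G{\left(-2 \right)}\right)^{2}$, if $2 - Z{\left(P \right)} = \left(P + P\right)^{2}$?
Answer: $10404$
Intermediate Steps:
$Z{\left(P \right)} = 2 - 4 P^{2}$ ($Z{\left(P \right)} = 2 - \left(P + P\right)^{2} = 2 - \left(2 P\right)^{2} = 2 - 4 P^{2}$)
$G{\left(p \right)} = 2 p$ ($G{\left(p \right)} = 2 p 1 = 2 p$)
$\left(Z{\left(5 \right)} + G{\left(-2 \right)}\right)^{2} = \left(\left(2 - 4 \cdot 5^{2}\right) + 2 \left(-2\right)\right)^{2} = \left(\left(2 - 100\right) - 4\right)^{2} = \left(-98 - 4\right)^{2} = \left(-102\right)^{2} = 10404$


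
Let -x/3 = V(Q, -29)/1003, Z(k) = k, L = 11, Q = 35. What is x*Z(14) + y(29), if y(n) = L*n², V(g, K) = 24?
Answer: 9277745/1003 ≈ 9250.0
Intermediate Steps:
y(n) = 11*n²
x = -72/1003 ≈ -0.071785
x*Z(14) + y(29) = -72/1003*14 + 11*29² = -1008/1003 + 11*841 = -1008/1003 + 9251 = 9277745/1003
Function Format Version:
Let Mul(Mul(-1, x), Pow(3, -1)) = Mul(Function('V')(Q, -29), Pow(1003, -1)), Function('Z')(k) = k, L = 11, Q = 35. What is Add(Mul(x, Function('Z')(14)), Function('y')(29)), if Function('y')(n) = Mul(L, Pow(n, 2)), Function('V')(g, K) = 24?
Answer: Rational(9277745, 1003) ≈ 9250.0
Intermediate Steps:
Function('y')(n) = Mul(11, Pow(n, 2))
x = Rational(-72, 1003) (x = Mul(-3, Mul(24, Pow(1003, -1))) = Mul(-3, Mul(24, Rational(1, 1003))) = Mul(-3, Rational(24, 1003)) = Rational(-72, 1003) ≈ -0.071785)
Add(Mul(x, Function('Z')(14)), Function('y')(29)) = Add(Mul(Rational(-72, 1003), 14), Mul(11, Pow(29, 2))) = Add(Rational(-1008, 1003), Mul(11, 841)) = Add(Rational(-1008, 1003), 9251) = Rational(9277745, 1003)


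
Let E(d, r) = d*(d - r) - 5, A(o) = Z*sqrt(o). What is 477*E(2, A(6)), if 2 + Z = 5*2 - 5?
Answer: -477 - 2862*sqrt(6) ≈ -7487.4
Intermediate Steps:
Z = 3 (Z = -2 + (5*2 - 5) = -2 + (10 - 5) = -2 + 5 = 3)
A(o) = 3*sqrt(o)
E(d, r) = -5 + d*(d - r)
477*E(2, A(6)) = 477*(-5 + 2**2 - 1*2*3*sqrt(6)) = 477*(-5 + 4 - 6*sqrt(6)) = 477*(-1 - 6*sqrt(6)) = -477 - 2862*sqrt(6)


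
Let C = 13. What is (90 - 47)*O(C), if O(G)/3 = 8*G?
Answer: 13416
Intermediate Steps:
O(G) = 24*G (O(G) = 3*(8*G) = 24*G)
(90 - 47)*O(C) = (90 - 47)*(24*13) = 43*312 = 13416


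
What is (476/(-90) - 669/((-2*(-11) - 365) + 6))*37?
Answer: -1853737/15165 ≈ -122.24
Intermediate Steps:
(476/(-90) - 669/((-2*(-11) - 365) + 6))*37 = (476*(-1/90) - 669/((22 - 365) + 6))*37 = (-238/45 - 669/(-343 + 6))*37 = (-238/45 - 669/(-337))*37 = (-238/45 - 669*(-1/337))*37 = (-238/45 + 669/337)*37 = -50101/15165*37 = -1853737/15165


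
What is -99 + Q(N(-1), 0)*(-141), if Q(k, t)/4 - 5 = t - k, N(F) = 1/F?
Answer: -3483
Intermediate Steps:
Q(k, t) = 20 - 4*k + 4*t (Q(k, t) = 20 + 4*(t - k) = 20 + (-4*k + 4*t) = 20 - 4*k + 4*t)
-99 + Q(N(-1), 0)*(-141) = -99 + (20 - 4/(-1) + 4*0)*(-141) = -99 + (20 - 4*(-1) + 0)*(-141) = -99 + (20 + 4 + 0)*(-141) = -99 + 24*(-141) = -99 - 3384 = -3483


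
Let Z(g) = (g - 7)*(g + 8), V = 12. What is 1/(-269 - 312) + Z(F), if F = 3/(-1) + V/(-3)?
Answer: -8135/581 ≈ -14.002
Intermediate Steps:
F = -7 (F = 3/(-1) + 12/(-3) = 3*(-1) + 12*(-1/3) = -3 - 4 = -7)
Z(g) = (-7 + g)*(8 + g)
1/(-269 - 312) + Z(F) = 1/(-269 - 312) + (-56 - 7 + (-7)**2) = 1/(-581) + (-56 - 7 + 49) = -1/581 - 14 = -8135/581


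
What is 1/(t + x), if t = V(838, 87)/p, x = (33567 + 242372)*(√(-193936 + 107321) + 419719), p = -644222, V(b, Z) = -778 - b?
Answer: 12016633834915127207949/1391729256182521095291913136619896 - 28630187899320419*I*√86615/1391729256182521095291913136619896 ≈ 8.6343e-12 - 6.0543e-15*I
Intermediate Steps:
x = 115816841141 + 275939*I*√86615 (x = 275939*(√(-86615) + 419719) = 275939*(I*√86615 + 419719) = 275939*(419719 + I*√86615) = 115816841141 + 275939*I*√86615 ≈ 1.1582e+11 + 8.121e+7*I)
t = 808/322111 (t = (-778 - 1*838)/(-644222) = (-778 - 838)*(-1/644222) = -1616*(-1/644222) = 808/322111 ≈ 0.0025085)
1/(t + x) = 1/(808/322111 + (115816841141 + 275939*I*√86615)) = 1/(37305878516769459/322111 + 275939*I*√86615)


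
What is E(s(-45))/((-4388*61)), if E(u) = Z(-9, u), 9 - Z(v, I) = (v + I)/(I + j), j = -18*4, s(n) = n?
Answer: -111/3479684 ≈ -3.1899e-5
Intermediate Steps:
j = -72
Z(v, I) = 9 - (I + v)/(-72 + I) (Z(v, I) = 9 - (v + I)/(I - 72) = 9 - (I + v)/(-72 + I))
E(u) = (-639 + 8*u)/(-72 + u) (E(u) = (-648 - 1*(-9) + 8*u)/(-72 + u) = (-648 + 9 + 8*u)/(-72 + u) = (-639 + 8*u)/(-72 + u))
E(s(-45))/((-4388*61)) = ((-639 + 8*(-45))/(-72 - 45))/((-4388*61)) = ((-639 - 360)/(-117))/(-267668) = -1/117*(-999)*(-1/267668) = (111/13)*(-1/267668) = -111/3479684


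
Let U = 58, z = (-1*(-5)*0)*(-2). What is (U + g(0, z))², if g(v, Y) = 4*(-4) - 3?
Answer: 1521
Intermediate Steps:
z = 0 (z = (5*0)*(-2) = 0*(-2) = 0)
g(v, Y) = -19 (g(v, Y) = -16 - 3 = -19)
(U + g(0, z))² = (58 - 19)² = 39² = 1521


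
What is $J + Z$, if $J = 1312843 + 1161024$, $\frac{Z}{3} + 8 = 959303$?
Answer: $5351752$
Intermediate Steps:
$Z = 2877885$ ($Z = -24 + 3 \cdot 959303 = -24 + 2877909 = 2877885$)
$J = 2473867$
$J + Z = 2473867 + 2877885 = 5351752$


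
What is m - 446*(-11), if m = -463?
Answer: 4443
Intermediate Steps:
m - 446*(-11) = -463 - 446*(-11) = -463 + 4906 = 4443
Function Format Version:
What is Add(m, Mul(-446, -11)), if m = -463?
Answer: 4443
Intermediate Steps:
Add(m, Mul(-446, -11)) = Add(-463, Mul(-446, -11)) = Add(-463, 4906) = 4443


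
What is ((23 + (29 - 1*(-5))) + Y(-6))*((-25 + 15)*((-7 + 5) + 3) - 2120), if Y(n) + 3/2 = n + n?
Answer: -92655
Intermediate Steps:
Y(n) = -3/2 + 2*n (Y(n) = -3/2 + (n + n) = -3/2 + 2*n)
((23 + (29 - 1*(-5))) + Y(-6))*((-25 + 15)*((-7 + 5) + 3) - 2120) = ((23 + (29 - 1*(-5))) + (-3/2 + 2*(-6)))*((-25 + 15)*((-7 + 5) + 3) - 2120) = ((23 + (29 + 5)) + (-3/2 - 12))*(-10*(-2 + 3) - 2120) = ((23 + 34) - 27/2)*(-10*1 - 2120) = (57 - 27/2)*(-10 - 2120) = (87/2)*(-2130) = -92655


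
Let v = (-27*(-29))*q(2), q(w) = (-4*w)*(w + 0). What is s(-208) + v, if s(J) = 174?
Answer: -12354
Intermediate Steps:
q(w) = -4*w² (q(w) = (-4*w)*w = -4*w²)
v = -12528 (v = (-27*(-29))*(-4*2²) = 783*(-4*4) = 783*(-16) = -12528)
s(-208) + v = 174 - 12528 = -12354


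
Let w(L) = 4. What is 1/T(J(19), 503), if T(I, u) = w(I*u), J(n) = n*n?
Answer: ¼ ≈ 0.25000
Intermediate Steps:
J(n) = n²
T(I, u) = 4
1/T(J(19), 503) = 1/4 = ¼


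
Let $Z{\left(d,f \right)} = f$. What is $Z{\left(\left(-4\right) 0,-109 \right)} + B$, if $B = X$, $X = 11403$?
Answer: $11294$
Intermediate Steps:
$B = 11403$
$Z{\left(\left(-4\right) 0,-109 \right)} + B = -109 + 11403 = 11294$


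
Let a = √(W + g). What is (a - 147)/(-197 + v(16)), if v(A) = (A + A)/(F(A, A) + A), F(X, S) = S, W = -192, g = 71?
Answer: ¾ - 11*I/196 ≈ 0.75 - 0.056122*I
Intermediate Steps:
a = 11*I (a = √(-192 + 71) = √(-121) = 11*I ≈ 11.0*I)
v(A) = 1 (v(A) = (A + A)/(A + A) = (2*A)/((2*A)) = (2*A)*(1/(2*A)) = 1)
(a - 147)/(-197 + v(16)) = (11*I - 147)/(-197 + 1) = (-147 + 11*I)/(-196) = (-147 + 11*I)*(-1/196) = ¾ - 11*I/196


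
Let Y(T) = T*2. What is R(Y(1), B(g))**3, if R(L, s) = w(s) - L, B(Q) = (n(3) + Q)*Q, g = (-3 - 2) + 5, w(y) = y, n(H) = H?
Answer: -8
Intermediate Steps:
g = 0 (g = -5 + 5 = 0)
B(Q) = Q*(3 + Q) (B(Q) = (3 + Q)*Q = Q*(3 + Q))
Y(T) = 2*T
R(L, s) = s - L
R(Y(1), B(g))**3 = (0*(3 + 0) - 2)**3 = (0*3 - 1*2)**3 = (0 - 2)**3 = (-2)**3 = -8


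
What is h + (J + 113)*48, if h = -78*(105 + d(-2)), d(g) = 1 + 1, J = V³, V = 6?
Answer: 7446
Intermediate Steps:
J = 216 (J = 6³ = 216)
d(g) = 2
h = -8346 (h = -78*(105 + 2) = -78*107 = -8346)
h + (J + 113)*48 = -8346 + (216 + 113)*48 = -8346 + 329*48 = -8346 + 15792 = 7446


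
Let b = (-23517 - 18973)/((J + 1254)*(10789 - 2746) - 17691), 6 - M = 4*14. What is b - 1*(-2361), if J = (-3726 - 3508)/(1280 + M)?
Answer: 2425085199904/1027145089 ≈ 2361.0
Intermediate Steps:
M = -50 (M = 6 - 4*14 = 6 - 1*56 = 6 - 56 = -50)
J = -3617/615 (J = (-3726 - 3508)/(1280 - 50) = -7234/1230 = -7234*1/1230 = -3617/615 ≈ -5.8813)
b = -4355225/1027145089 (b = (-23517 - 18973)/((-3617/615 + 1254)*(10789 - 2746) - 17691) = -42490/((767593/615)*8043 - 17691) = -42490/(2057916833/205 - 17691) = -42490/2054290178/205 = -42490*205/2054290178 = -4355225/1027145089 ≈ -0.0042401)
b - 1*(-2361) = -4355225/1027145089 - 1*(-2361) = -4355225/1027145089 + 2361 = 2425085199904/1027145089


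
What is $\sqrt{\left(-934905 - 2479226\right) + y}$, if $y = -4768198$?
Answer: $i \sqrt{8182329} \approx 2860.5 i$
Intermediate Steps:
$\sqrt{\left(-934905 - 2479226\right) + y} = \sqrt{\left(-934905 - 2479226\right) - 4768198} = \sqrt{-3414131 - 4768198} = \sqrt{-8182329} = i \sqrt{8182329}$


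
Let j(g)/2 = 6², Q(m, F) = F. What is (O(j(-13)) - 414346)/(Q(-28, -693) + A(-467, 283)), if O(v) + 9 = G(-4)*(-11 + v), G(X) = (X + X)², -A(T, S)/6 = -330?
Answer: -136817/429 ≈ -318.92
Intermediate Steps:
A(T, S) = 1980 (A(T, S) = -6*(-330) = 1980)
G(X) = 4*X² (G(X) = (2*X)² = 4*X²)
j(g) = 72 (j(g) = 2*6² = 2*36 = 72)
O(v) = -713 + 64*v (O(v) = -9 + (4*(-4)²)*(-11 + v) = -9 + (4*16)*(-11 + v) = -9 + 64*(-11 + v) = -9 + (-704 + 64*v) = -713 + 64*v)
(O(j(-13)) - 414346)/(Q(-28, -693) + A(-467, 283)) = ((-713 + 64*72) - 414346)/(-693 + 1980) = ((-713 + 4608) - 414346)/1287 = (3895 - 414346)*(1/1287) = -410451*1/1287 = -136817/429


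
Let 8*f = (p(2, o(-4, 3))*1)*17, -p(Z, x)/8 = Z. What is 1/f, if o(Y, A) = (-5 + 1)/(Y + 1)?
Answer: -1/34 ≈ -0.029412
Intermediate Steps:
o(Y, A) = -4/(1 + Y)
p(Z, x) = -8*Z
f = -34 (f = ((-8*2*1)*17)/8 = (-16*1*17)/8 = (-16*17)/8 = (⅛)*(-272) = -34)
1/f = 1/(-34) = -1/34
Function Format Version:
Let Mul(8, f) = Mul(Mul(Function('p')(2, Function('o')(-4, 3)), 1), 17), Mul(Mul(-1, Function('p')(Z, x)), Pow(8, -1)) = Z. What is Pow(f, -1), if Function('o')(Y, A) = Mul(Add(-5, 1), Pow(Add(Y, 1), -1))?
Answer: Rational(-1, 34) ≈ -0.029412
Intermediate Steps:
Function('o')(Y, A) = Mul(-4, Pow(Add(1, Y), -1))
Function('p')(Z, x) = Mul(-8, Z)
f = -34 (f = Mul(Rational(1, 8), Mul(Mul(Mul(-8, 2), 1), 17)) = Mul(Rational(1, 8), Mul(Mul(-16, 1), 17)) = Mul(Rational(1, 8), Mul(-16, 17)) = Mul(Rational(1, 8), -272) = -34)
Pow(f, -1) = Pow(-34, -1) = Rational(-1, 34)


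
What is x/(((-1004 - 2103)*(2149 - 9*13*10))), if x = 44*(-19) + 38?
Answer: 798/3041753 ≈ 0.00026235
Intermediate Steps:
x = -798 (x = -836 + 38 = -798)
x/(((-1004 - 2103)*(2149 - 9*13*10))) = -798*1/((-1004 - 2103)*(2149 - 9*13*10)) = -798*(-1/(3107*(2149 - 117*10))) = -798*(-1/(3107*(2149 - 1170))) = -798/((-3107*979)) = -798/(-3041753) = -798*(-1/3041753) = 798/3041753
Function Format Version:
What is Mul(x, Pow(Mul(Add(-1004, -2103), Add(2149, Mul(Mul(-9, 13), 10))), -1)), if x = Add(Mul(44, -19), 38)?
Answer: Rational(798, 3041753) ≈ 0.00026235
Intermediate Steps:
x = -798 (x = Add(-836, 38) = -798)
Mul(x, Pow(Mul(Add(-1004, -2103), Add(2149, Mul(Mul(-9, 13), 10))), -1)) = Mul(-798, Pow(Mul(Add(-1004, -2103), Add(2149, Mul(Mul(-9, 13), 10))), -1)) = Mul(-798, Pow(Mul(-3107, Add(2149, Mul(-117, 10))), -1)) = Mul(-798, Pow(Mul(-3107, Add(2149, -1170)), -1)) = Mul(-798, Pow(Mul(-3107, 979), -1)) = Mul(-798, Pow(-3041753, -1)) = Mul(-798, Rational(-1, 3041753)) = Rational(798, 3041753)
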